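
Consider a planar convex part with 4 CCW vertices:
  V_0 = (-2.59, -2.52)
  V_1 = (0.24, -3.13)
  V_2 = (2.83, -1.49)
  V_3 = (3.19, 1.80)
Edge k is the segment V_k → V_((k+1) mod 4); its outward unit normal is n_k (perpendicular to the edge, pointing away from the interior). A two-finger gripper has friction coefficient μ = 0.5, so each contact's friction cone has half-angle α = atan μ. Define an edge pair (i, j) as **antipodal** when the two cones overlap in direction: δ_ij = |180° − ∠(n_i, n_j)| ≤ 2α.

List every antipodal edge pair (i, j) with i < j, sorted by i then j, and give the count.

count = 3; pairs: (0,3), (1,3), (2,3)

α = atan 0.5 = 26.57°;  2α = 53.13°
n_0 = (-0.2107, -0.9775)
n_1 = (+0.5350, -0.8449)
n_2 = (+0.9941, -0.1088)
n_3 = (-0.5987, +0.8010)
  (0,1): δ = 135.49°  ·
  (0,2): δ = 84.08°  ·
  (0,3): δ = 48.94°  ✓
  (1,2): δ = 128.59°  ·
  (1,3): δ = 4.43°  ✓
  (2,3): δ = 46.98°  ✓
antipodal pairs: 3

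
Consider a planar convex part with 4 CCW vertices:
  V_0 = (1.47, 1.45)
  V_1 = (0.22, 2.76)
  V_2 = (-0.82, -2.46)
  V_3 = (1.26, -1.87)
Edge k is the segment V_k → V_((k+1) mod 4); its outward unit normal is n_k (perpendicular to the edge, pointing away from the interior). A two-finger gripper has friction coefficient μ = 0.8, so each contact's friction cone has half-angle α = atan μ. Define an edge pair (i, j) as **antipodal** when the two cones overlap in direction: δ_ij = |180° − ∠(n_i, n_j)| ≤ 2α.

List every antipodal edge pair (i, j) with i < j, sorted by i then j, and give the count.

α = atan 0.8 = 38.66°;  2α = 77.32°
n_0 = (+0.7235, +0.6903)
n_1 = (-0.9807, +0.1954)
n_2 = (+0.2729, -0.9620)
n_3 = (+0.9980, -0.0631)
  (0,1): δ = 54.93°  ✓
  (0,2): δ = 62.18°  ✓
  (0,3): δ = 132.72°  ·
  (1,2): δ = 62.90°  ✓
  (1,3): δ = 7.65°  ✓
  (2,3): δ = 109.46°  ·
antipodal pairs: 4

count = 4; pairs: (0,1), (0,2), (1,2), (1,3)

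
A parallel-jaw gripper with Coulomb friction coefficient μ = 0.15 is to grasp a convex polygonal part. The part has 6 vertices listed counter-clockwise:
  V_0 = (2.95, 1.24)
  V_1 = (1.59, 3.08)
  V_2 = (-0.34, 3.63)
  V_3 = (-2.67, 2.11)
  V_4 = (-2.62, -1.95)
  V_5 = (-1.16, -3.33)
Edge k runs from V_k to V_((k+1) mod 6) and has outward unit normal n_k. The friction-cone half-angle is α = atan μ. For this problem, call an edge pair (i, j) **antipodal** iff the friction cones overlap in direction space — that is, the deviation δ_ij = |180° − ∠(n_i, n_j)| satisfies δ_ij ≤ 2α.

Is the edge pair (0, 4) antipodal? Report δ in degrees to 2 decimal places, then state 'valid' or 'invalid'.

δ = 10.14°, valid

α = atan 0.15 = 8.53°;  2α = 17.06°
edge 0: e_0 = (-1.36, +1.84);  n_0 = (+0.8042, +0.5944)
edge 4: e_4 = (+1.46, -1.38);  n_4 = (-0.6869, -0.7267)
∠(n_0, n_4) = 169.86°
δ = |180° − 169.86°| = 10.14°
10.14° ≤ 2α = 17.06°  →  valid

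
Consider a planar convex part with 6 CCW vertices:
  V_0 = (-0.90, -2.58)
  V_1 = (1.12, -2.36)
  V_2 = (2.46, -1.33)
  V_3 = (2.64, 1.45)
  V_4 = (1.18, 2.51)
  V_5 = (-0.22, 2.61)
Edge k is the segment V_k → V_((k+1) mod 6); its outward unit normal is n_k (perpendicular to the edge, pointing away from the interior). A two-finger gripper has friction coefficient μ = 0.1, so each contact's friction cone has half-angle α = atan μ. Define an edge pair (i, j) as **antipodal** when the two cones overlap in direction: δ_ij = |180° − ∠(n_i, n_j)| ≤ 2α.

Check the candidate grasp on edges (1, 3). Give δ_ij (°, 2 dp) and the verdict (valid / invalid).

α = atan 0.1 = 5.71°;  2α = 11.42°
edge 1: e_1 = (+1.34, +1.03);  n_1 = (+0.6094, -0.7928)
edge 3: e_3 = (-1.46, +1.06);  n_3 = (+0.5875, +0.8092)
∠(n_1, n_3) = 106.47°
δ = |180° − 106.47°| = 73.53°
73.53° > 2α = 11.42°  →  invalid

δ = 73.53°, invalid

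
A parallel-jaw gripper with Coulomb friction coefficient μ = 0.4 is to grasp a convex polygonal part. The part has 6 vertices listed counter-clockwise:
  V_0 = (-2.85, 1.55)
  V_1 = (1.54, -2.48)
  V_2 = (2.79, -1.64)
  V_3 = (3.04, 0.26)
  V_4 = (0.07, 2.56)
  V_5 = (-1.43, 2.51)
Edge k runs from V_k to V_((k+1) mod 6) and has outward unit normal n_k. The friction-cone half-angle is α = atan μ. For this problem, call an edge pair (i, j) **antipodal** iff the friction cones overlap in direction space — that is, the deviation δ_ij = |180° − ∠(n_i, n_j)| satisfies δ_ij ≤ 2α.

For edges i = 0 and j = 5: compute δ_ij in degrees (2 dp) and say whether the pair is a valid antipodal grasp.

δ = 76.61°, invalid

α = atan 0.4 = 21.80°;  2α = 43.60°
edge 0: e_0 = (+4.39, -4.03);  n_0 = (-0.6763, -0.7367)
edge 5: e_5 = (-1.42, -0.96);  n_5 = (-0.5601, +0.8284)
∠(n_0, n_5) = 103.39°
δ = |180° − 103.39°| = 76.61°
76.61° > 2α = 43.60°  →  invalid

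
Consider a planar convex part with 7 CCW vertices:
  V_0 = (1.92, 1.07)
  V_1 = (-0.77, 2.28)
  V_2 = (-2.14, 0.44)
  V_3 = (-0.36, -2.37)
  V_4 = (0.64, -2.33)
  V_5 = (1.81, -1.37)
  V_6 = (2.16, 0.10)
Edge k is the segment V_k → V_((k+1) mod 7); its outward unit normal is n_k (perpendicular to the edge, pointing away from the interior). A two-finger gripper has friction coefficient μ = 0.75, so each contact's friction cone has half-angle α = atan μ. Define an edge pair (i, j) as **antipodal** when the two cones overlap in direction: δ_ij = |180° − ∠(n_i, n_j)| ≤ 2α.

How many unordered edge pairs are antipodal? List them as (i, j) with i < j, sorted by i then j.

count = 9; pairs: (0,2), (0,3), (0,4), (1,3), (1,4), (1,5), (1,6), (2,5), (2,6)

α = atan 0.75 = 36.87°;  2α = 73.74°
n_0 = (+0.4102, +0.9120)
n_1 = (-0.8021, +0.5972)
n_2 = (-0.8448, -0.5351)
n_3 = (+0.0400, -0.9992)
n_4 = (+0.6343, -0.7731)
n_5 = (+0.9728, -0.2316)
n_6 = (+0.9707, +0.2402)
  (0,1): δ = 102.45°  ·
  (0,2): δ = 33.43°  ✓
  (0,3): δ = 26.51°  ✓
  (0,4): δ = 63.59°  ✓
  (0,5): δ = 100.83°  ·
  (0,6): δ = 128.12°  ·
  (1,2): δ = 110.98°  ·
  (1,3): δ = 51.04°  ✓
  (1,4): δ = 13.96°  ✓
  (1,5): δ = 23.28°  ✓
  (1,6): δ = 50.57°  ✓
  (2,3): δ = 120.06°  ·
  (2,4): δ = 82.98°  ·
  (2,5): δ = 45.74°  ✓
  (2,6): δ = 18.46°  ✓
  (3,4): δ = 142.92°  ·
  (3,5): δ = 105.68°  ·
  (3,6): δ = 78.39°  ·
  (4,5): δ = 142.76°  ·
  (4,6): δ = 115.47°  ·
  (5,6): δ = 152.71°  ·
antipodal pairs: 9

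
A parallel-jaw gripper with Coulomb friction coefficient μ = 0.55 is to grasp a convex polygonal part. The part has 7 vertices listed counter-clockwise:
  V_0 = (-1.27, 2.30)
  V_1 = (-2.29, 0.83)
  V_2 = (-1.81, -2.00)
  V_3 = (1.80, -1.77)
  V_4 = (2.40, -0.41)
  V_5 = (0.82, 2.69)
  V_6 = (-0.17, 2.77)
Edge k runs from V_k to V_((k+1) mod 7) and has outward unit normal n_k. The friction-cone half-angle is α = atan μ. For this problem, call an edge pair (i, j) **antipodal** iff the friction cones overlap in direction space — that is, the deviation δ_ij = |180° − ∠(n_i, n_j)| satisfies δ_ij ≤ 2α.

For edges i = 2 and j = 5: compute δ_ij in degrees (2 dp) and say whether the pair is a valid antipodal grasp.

δ = 8.27°, valid

α = atan 0.55 = 28.81°;  2α = 57.62°
edge 2: e_2 = (+3.61, +0.23);  n_2 = (+0.0636, -0.9980)
edge 5: e_5 = (-0.99, +0.08);  n_5 = (+0.0805, +0.9968)
∠(n_2, n_5) = 171.73°
δ = |180° − 171.73°| = 8.27°
8.27° ≤ 2α = 57.62°  →  valid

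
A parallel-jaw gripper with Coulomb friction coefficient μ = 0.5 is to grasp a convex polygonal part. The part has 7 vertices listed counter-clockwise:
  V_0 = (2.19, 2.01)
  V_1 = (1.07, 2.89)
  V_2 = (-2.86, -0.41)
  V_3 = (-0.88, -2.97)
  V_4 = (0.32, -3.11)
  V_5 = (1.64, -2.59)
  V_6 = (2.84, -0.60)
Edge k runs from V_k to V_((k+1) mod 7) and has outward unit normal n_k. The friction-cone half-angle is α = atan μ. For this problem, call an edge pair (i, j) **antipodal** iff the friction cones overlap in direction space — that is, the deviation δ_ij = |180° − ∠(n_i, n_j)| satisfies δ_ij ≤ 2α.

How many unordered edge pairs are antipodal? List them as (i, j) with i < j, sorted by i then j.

count = 6; pairs: (0,2), (0,3), (1,3), (1,4), (1,5), (2,6)

α = atan 0.5 = 26.57°;  2α = 53.13°
n_0 = (+0.6178, +0.7863)
n_1 = (-0.6431, +0.7658)
n_2 = (-0.7910, -0.6118)
n_3 = (-0.1159, -0.9933)
n_4 = (+0.3665, -0.9304)
n_5 = (+0.8564, -0.5164)
n_6 = (+0.9704, +0.2417)
  (0,1): δ = 101.82°  ·
  (0,2): δ = 14.12°  ✓
  (0,3): δ = 31.50°  ✓
  (0,4): δ = 59.66°  ·
  (0,5): δ = 97.07°  ·
  (0,6): δ = 142.14°  ·
  (1,2): δ = 92.30°  ·
  (1,3): δ = 46.67°  ✓
  (1,4): δ = 18.52°  ✓
  (1,5): δ = 18.89°  ✓
  (1,6): δ = 63.96°  ·
  (2,3): δ = 134.37°  ·
  (2,4): δ = 106.22°  ·
  (2,5): δ = 68.81°  ·
  (2,6): δ = 23.74°  ✓
  (3,4): δ = 151.84°  ·
  (3,5): δ = 114.44°  ·
  (3,6): δ = 69.36°  ·
  (4,5): δ = 142.59°  ·
  (4,6): δ = 97.52°  ·
  (5,6): δ = 134.92°  ·
antipodal pairs: 6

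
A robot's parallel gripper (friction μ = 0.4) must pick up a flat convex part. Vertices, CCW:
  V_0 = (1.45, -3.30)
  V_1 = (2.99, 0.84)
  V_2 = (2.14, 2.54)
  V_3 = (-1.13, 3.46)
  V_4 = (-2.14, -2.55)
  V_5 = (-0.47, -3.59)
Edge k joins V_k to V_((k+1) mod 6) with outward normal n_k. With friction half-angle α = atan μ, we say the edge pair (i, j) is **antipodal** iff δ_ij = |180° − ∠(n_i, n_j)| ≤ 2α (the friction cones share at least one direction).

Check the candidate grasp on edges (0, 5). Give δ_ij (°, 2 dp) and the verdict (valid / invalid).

δ = 118.99°, invalid

α = atan 0.4 = 21.80°;  2α = 43.60°
edge 0: e_0 = (+1.54, +4.14);  n_0 = (+0.9373, -0.3486)
edge 5: e_5 = (+1.92, +0.29);  n_5 = (+0.1493, -0.9888)
∠(n_0, n_5) = 61.01°
δ = |180° − 61.01°| = 118.99°
118.99° > 2α = 43.60°  →  invalid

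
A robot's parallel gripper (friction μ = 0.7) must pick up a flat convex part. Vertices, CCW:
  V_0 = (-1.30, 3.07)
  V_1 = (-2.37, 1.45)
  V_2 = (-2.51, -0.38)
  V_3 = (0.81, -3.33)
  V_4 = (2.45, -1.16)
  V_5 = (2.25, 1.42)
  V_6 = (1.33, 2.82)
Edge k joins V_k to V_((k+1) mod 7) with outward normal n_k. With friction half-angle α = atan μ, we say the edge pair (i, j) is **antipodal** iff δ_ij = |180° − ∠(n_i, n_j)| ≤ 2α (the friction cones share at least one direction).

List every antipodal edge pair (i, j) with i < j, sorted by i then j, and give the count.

α = atan 0.7 = 34.99°;  2α = 69.98°
n_0 = (-0.8344, +0.5511)
n_1 = (-0.9971, +0.0763)
n_2 = (-0.6642, -0.7475)
n_3 = (+0.7978, -0.6029)
n_4 = (+0.9970, +0.0773)
n_5 = (+0.8357, +0.5492)
n_6 = (+0.0946, +0.9955)
  (0,1): δ = 150.93°  ·
  (0,2): δ = 98.18°  ·
  (0,3): δ = 3.64°  ✓
  (0,4): δ = 37.88°  ✓
  (0,5): δ = 66.76°  ✓
  (0,6): δ = 118.01°  ·
  (1,2): δ = 127.25°  ·
  (1,3): δ = 32.71°  ✓
  (1,4): δ = 8.81°  ✓
  (1,5): δ = 37.69°  ✓
  (1,6): δ = 88.94°  ·
  (2,3): δ = 85.46°  ·
  (2,4): δ = 43.94°  ✓
  (2,5): δ = 15.07°  ✓
  (2,6): δ = 36.19°  ✓
  (3,4): δ = 138.49°  ·
  (3,5): δ = 109.61°  ·
  (3,6): δ = 58.35°  ✓
  (4,5): δ = 151.12°  ·
  (4,6): δ = 99.86°  ·
  (5,6): δ = 128.74°  ·
antipodal pairs: 10

count = 10; pairs: (0,3), (0,4), (0,5), (1,3), (1,4), (1,5), (2,4), (2,5), (2,6), (3,6)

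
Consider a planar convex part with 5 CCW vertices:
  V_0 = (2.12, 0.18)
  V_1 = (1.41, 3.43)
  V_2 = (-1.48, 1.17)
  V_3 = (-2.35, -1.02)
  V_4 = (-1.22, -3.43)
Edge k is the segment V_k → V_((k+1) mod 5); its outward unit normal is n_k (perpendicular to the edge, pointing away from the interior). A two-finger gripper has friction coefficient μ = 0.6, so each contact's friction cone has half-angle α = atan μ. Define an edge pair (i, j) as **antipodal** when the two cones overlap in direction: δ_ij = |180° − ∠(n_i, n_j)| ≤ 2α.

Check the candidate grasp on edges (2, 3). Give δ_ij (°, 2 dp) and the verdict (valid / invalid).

δ = 133.21°, invalid

α = atan 0.6 = 30.96°;  2α = 61.93°
edge 2: e_2 = (-0.87, -2.19);  n_2 = (-0.9294, +0.3692)
edge 3: e_3 = (+1.13, -2.41);  n_3 = (-0.9054, -0.4245)
∠(n_2, n_3) = 46.79°
δ = |180° − 46.79°| = 133.21°
133.21° > 2α = 61.93°  →  invalid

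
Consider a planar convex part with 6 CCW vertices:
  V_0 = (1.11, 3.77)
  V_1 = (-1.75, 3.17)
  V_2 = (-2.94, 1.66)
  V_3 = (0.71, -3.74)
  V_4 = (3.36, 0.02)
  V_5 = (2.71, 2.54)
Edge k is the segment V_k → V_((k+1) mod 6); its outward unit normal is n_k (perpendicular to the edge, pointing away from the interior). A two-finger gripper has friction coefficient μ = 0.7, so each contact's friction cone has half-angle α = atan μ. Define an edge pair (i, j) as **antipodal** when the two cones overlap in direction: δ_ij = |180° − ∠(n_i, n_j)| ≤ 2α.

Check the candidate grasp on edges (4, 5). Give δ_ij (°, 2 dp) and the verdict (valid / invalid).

δ = 142.01°, invalid

α = atan 0.7 = 34.99°;  2α = 69.98°
edge 4: e_4 = (-0.65, +2.52);  n_4 = (+0.9683, +0.2498)
edge 5: e_5 = (-1.60, +1.23);  n_5 = (+0.6095, +0.7928)
∠(n_4, n_5) = 37.99°
δ = |180° − 37.99°| = 142.01°
142.01° > 2α = 69.98°  →  invalid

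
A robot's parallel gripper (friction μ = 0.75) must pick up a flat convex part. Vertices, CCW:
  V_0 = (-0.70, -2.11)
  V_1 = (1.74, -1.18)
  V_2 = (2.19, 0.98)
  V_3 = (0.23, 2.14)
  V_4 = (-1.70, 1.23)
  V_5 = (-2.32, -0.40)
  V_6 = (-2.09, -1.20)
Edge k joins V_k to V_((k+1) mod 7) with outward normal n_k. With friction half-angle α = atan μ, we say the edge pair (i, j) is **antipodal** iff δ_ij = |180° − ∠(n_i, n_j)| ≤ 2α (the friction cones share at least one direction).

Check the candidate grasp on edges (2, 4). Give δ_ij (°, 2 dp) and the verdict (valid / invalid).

δ = 80.21°, invalid

α = atan 0.75 = 36.87°;  2α = 73.74°
edge 2: e_2 = (-1.96, +1.16);  n_2 = (+0.5093, +0.8606)
edge 4: e_4 = (-0.62, -1.63);  n_4 = (-0.9347, +0.3555)
∠(n_2, n_4) = 99.79°
δ = |180° − 99.79°| = 80.21°
80.21° > 2α = 73.74°  →  invalid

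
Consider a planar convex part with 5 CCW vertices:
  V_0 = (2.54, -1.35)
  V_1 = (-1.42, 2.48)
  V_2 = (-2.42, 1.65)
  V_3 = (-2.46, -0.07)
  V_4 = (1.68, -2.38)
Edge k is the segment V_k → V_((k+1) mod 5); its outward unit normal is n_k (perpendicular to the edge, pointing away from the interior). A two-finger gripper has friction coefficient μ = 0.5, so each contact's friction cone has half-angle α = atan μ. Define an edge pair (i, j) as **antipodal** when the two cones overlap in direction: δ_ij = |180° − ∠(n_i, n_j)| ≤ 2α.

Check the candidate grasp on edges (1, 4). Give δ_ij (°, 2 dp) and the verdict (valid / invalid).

δ = 10.45°, valid

α = atan 0.5 = 26.57°;  2α = 53.13°
edge 1: e_1 = (-1.00, -0.83);  n_1 = (-0.6387, +0.7695)
edge 4: e_4 = (+0.86, +1.03);  n_4 = (+0.7676, -0.6409)
∠(n_1, n_4) = 169.55°
δ = |180° − 169.55°| = 10.45°
10.45° ≤ 2α = 53.13°  →  valid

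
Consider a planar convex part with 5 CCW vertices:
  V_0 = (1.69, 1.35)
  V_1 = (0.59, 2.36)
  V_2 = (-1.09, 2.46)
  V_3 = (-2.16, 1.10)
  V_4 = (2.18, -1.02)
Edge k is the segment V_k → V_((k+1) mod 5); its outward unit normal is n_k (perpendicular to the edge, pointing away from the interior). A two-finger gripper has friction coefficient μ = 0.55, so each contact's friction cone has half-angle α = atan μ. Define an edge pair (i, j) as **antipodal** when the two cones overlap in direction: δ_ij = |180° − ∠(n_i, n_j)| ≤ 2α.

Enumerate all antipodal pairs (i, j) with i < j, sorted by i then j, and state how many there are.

count = 4; pairs: (0,3), (1,3), (2,4), (3,4)

α = atan 0.55 = 28.81°;  2α = 57.62°
n_0 = (+0.6763, +0.7366)
n_1 = (+0.0594, +0.9982)
n_2 = (-0.7859, +0.6183)
n_3 = (-0.4389, -0.8985)
n_4 = (+0.9793, +0.2025)
  (0,1): δ = 140.85°  ·
  (0,2): δ = 85.64°  ·
  (0,3): δ = 16.52°  ✓
  (0,4): δ = 144.24°  ·
  (1,2): δ = 124.79°  ·
  (1,3): δ = 22.63°  ✓
  (1,4): δ = 105.09°  ·
  (2,3): δ = 77.84°  ·
  (2,4): δ = 49.88°  ✓
  (3,4): δ = 52.28°  ✓
antipodal pairs: 4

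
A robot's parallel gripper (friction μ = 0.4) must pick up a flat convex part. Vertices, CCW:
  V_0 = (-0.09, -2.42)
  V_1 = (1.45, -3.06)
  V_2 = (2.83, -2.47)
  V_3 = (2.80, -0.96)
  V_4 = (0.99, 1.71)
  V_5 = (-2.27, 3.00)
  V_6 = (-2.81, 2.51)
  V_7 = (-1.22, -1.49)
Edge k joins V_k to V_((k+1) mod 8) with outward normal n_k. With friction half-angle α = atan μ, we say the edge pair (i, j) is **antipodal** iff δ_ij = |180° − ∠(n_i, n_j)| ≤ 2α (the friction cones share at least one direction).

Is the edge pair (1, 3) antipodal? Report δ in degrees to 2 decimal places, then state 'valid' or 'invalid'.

α = atan 0.4 = 21.80°;  2α = 43.60°
edge 1: e_1 = (+1.38, +0.59);  n_1 = (+0.3931, -0.9195)
edge 3: e_3 = (-1.81, +2.67);  n_3 = (+0.8277, +0.5611)
∠(n_1, n_3) = 100.98°
δ = |180° − 100.98°| = 79.02°
79.02° > 2α = 43.60°  →  invalid

δ = 79.02°, invalid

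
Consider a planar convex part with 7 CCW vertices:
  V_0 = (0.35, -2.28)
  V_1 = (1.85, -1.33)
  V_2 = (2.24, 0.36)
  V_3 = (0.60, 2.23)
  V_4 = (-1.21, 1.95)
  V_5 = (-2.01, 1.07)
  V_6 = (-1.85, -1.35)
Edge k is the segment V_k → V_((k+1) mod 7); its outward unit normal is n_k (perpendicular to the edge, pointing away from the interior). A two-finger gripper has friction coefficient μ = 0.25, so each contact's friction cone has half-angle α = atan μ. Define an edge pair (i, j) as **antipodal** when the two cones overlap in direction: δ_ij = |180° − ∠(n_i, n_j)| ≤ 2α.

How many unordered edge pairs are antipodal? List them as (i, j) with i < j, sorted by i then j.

count = 4; pairs: (0,3), (0,4), (1,5), (2,6)

α = atan 0.25 = 14.04°;  2α = 28.07°
n_0 = (+0.5351, -0.8448)
n_1 = (+0.9744, -0.2249)
n_2 = (+0.7518, +0.6594)
n_3 = (-0.1529, +0.9882)
n_4 = (-0.7399, +0.6727)
n_5 = (-0.9978, -0.0660)
n_6 = (-0.3894, -0.9211)
  (0,1): δ = 135.34°  ·
  (0,2): δ = 81.10°  ·
  (0,3): δ = 23.55°  ✓
  (0,4): δ = 15.38°  ✓
  (0,5): δ = 61.44°  ·
  (0,6): δ = 124.74°  ·
  (1,2): δ = 125.75°  ·
  (1,3): δ = 68.21°  ·
  (1,4): δ = 29.28°  ·
  (1,5): δ = 16.78°  ✓
  (1,6): δ = 80.08°  ·
  (2,3): δ = 122.46°  ·
  (2,4): δ = 83.52°  ·
  (2,5): δ = 37.47°  ·
  (2,6): δ = 25.83°  ✓
  (3,4): δ = 141.07°  ·
  (3,5): δ = 95.01°  ·
  (3,6): δ = 31.71°  ·
  (4,5): δ = 133.94°  ·
  (4,6): δ = 70.64°  ·
  (5,6): δ = 116.70°  ·
antipodal pairs: 4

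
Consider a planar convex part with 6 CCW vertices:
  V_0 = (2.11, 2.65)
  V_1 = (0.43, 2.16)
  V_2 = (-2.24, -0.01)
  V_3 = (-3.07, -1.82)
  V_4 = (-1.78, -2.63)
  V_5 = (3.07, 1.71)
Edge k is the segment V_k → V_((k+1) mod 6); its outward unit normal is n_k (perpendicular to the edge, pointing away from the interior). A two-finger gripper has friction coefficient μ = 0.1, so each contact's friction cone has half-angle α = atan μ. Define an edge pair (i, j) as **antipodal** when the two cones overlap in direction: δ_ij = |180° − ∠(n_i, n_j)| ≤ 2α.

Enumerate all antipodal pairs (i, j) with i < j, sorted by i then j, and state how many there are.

count = 1; pairs: (1,4)

α = atan 0.1 = 5.71°;  2α = 11.42°
n_0 = (-0.2800, +0.9600)
n_1 = (-0.6307, +0.7760)
n_2 = (-0.9090, +0.4168)
n_3 = (-0.5318, -0.8469)
n_4 = (+0.6668, -0.7452)
n_5 = (+0.6996, +0.7145)
  (0,1): δ = 157.16°  ·
  (0,2): δ = 130.89°  ·
  (0,3): δ = 48.39°  ·
  (0,4): δ = 25.56°  ·
  (0,5): δ = 119.34°  ·
  (1,2): δ = 153.74°  ·
  (1,3): δ = 71.23°  ·
  (1,4): δ = 2.72°  ✓
  (1,5): δ = 96.50°  ·
  (2,3): δ = 97.49°  ·
  (2,4): δ = 23.54°  ·
  (2,5): δ = 70.24°  ·
  (3,4): δ = 106.05°  ·
  (3,5): δ = 12.27°  ·
  (4,5): δ = 86.22°  ·
antipodal pairs: 1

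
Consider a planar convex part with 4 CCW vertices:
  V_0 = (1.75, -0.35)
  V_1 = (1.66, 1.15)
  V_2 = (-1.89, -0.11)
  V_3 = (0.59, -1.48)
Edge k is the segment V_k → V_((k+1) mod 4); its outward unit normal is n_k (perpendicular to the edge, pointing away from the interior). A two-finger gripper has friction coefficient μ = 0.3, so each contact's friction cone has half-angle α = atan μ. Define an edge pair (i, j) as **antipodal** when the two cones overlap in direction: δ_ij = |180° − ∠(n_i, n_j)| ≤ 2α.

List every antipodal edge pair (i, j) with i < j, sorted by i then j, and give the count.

α = atan 0.3 = 16.70°;  2α = 33.40°
n_0 = (+0.9982, +0.0599)
n_1 = (-0.3345, +0.9424)
n_2 = (-0.4835, -0.8753)
n_3 = (+0.6978, -0.7163)
  (0,1): δ = 73.89°  ·
  (0,2): δ = 57.65°  ·
  (0,3): δ = 130.82°  ·
  (1,2): δ = 48.46°  ·
  (1,3): δ = 24.71°  ✓
  (2,3): δ = 106.83°  ·
antipodal pairs: 1

count = 1; pairs: (1,3)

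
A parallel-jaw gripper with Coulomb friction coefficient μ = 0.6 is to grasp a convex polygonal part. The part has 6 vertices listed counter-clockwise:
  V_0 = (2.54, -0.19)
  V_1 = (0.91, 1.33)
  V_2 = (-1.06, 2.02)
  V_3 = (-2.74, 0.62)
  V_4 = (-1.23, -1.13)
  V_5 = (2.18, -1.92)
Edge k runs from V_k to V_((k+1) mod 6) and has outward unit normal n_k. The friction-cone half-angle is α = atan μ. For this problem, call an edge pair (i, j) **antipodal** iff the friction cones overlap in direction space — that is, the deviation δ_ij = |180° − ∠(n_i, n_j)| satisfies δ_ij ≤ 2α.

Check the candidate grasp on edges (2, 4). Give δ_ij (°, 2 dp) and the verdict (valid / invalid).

α = atan 0.6 = 30.96°;  2α = 61.93°
edge 2: e_2 = (-1.68, -1.40);  n_2 = (-0.6402, +0.7682)
edge 4: e_4 = (+3.41, -0.79);  n_4 = (-0.2257, -0.9742)
∠(n_2, n_4) = 127.15°
δ = |180° − 127.15°| = 52.85°
52.85° ≤ 2α = 61.93°  →  valid

δ = 52.85°, valid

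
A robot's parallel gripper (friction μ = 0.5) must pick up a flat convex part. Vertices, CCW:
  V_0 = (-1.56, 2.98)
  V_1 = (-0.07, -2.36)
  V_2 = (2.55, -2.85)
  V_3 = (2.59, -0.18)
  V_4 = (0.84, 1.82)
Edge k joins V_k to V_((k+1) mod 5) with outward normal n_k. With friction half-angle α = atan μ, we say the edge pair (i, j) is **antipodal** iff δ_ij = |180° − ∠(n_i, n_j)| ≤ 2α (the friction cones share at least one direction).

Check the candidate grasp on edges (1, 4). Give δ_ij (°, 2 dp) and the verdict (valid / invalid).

δ = 15.20°, valid

α = atan 0.5 = 26.57°;  2α = 53.13°
edge 1: e_1 = (+2.62, -0.49);  n_1 = (-0.1838, -0.9830)
edge 4: e_4 = (-2.40, +1.16);  n_4 = (+0.4352, +0.9003)
∠(n_1, n_4) = 164.80°
δ = |180° − 164.80°| = 15.20°
15.20° ≤ 2α = 53.13°  →  valid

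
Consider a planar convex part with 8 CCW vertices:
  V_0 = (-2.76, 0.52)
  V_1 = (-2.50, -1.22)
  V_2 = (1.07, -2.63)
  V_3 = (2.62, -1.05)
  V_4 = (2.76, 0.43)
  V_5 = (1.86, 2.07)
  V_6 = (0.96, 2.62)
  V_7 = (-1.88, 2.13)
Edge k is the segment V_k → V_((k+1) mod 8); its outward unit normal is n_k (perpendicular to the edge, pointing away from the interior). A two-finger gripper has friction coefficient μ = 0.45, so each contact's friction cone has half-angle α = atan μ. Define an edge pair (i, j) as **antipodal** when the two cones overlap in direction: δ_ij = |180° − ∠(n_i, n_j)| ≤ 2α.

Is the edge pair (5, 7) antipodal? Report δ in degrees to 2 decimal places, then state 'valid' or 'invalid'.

δ = 87.23°, invalid

α = atan 0.45 = 24.23°;  2α = 48.46°
edge 5: e_5 = (-0.90, +0.55);  n_5 = (+0.5215, +0.8533)
edge 7: e_7 = (-0.88, -1.61);  n_7 = (-0.8775, +0.4796)
∠(n_5, n_7) = 92.77°
δ = |180° − 92.77°| = 87.23°
87.23° > 2α = 48.46°  →  invalid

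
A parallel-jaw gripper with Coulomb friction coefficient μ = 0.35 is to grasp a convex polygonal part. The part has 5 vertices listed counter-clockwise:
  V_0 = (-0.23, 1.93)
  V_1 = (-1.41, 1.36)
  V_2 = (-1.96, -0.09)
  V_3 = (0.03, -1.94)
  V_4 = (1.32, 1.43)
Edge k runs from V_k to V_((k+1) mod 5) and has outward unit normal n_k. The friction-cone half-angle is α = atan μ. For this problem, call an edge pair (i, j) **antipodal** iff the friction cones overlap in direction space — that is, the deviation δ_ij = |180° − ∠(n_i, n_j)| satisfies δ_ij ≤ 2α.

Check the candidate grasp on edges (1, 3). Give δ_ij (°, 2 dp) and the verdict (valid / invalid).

δ = 0.17°, valid

α = atan 0.35 = 19.29°;  2α = 38.58°
edge 1: e_1 = (-0.55, -1.45);  n_1 = (-0.9350, +0.3547)
edge 3: e_3 = (+1.29, +3.37);  n_3 = (+0.9339, -0.3575)
∠(n_1, n_3) = 179.83°
δ = |180° − 179.83°| = 0.17°
0.17° ≤ 2α = 38.58°  →  valid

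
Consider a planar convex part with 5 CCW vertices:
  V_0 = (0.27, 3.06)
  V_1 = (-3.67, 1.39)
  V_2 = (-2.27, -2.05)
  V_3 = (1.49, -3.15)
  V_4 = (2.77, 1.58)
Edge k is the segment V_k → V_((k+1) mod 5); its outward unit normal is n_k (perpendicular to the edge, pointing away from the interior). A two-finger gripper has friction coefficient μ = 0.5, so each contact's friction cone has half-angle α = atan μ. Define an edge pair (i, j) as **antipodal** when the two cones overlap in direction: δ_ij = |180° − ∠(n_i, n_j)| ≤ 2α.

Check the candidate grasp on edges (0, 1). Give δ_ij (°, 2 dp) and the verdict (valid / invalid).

α = atan 0.5 = 26.57°;  2α = 53.13°
edge 0: e_0 = (-3.94, -1.67);  n_0 = (-0.3902, +0.9207)
edge 1: e_1 = (+1.40, -3.44);  n_1 = (-0.9262, -0.3770)
∠(n_0, n_1) = 89.18°
δ = |180° − 89.18°| = 90.82°
90.82° > 2α = 53.13°  →  invalid

δ = 90.82°, invalid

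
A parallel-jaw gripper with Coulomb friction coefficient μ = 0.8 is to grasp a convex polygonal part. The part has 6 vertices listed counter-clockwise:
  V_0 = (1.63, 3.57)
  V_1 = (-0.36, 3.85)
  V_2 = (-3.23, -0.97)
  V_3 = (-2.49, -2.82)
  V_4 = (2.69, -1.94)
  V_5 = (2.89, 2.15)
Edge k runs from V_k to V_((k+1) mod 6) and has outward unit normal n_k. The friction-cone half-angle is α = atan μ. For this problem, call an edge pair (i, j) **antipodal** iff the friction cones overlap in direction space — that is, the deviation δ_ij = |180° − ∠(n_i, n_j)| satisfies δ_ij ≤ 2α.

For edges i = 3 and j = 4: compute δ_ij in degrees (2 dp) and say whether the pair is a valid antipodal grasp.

α = atan 0.8 = 38.66°;  2α = 77.32°
edge 3: e_3 = (+5.18, +0.88);  n_3 = (+0.1675, -0.9859)
edge 4: e_4 = (+0.20, +4.09);  n_4 = (+0.9988, -0.0488)
∠(n_3, n_4) = 77.56°
δ = |180° − 77.56°| = 102.44°
102.44° > 2α = 77.32°  →  invalid

δ = 102.44°, invalid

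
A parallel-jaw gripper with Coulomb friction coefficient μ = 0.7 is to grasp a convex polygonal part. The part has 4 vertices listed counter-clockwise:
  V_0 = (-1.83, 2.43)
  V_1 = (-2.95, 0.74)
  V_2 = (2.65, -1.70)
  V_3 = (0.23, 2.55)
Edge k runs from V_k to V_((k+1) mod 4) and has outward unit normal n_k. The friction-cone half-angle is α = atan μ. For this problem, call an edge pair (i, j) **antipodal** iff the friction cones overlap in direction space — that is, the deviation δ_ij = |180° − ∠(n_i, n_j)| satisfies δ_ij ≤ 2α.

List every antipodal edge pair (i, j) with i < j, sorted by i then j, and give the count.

α = atan 0.7 = 34.99°;  2α = 69.98°
n_0 = (-0.8336, +0.5524)
n_1 = (-0.3994, -0.9168)
n_2 = (+0.8690, +0.4948)
n_3 = (-0.0582, +0.9983)
  (0,1): δ = 80.01°  ·
  (0,2): δ = 63.19°  ✓
  (0,3): δ = 126.87°  ·
  (1,2): δ = 36.80°  ✓
  (1,3): δ = 26.88°  ✓
  (2,3): δ = 116.32°  ·
antipodal pairs: 3

count = 3; pairs: (0,2), (1,2), (1,3)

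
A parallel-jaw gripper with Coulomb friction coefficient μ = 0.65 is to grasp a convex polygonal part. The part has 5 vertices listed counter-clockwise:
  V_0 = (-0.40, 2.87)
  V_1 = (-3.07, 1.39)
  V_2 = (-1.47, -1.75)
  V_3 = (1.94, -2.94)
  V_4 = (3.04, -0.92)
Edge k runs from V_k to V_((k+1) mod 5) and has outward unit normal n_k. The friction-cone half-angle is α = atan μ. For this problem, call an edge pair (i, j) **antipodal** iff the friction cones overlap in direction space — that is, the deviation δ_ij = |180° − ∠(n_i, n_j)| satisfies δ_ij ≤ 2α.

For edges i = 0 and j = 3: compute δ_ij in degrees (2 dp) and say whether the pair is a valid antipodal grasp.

δ = 32.43°, valid

α = atan 0.65 = 33.02°;  2α = 66.05°
edge 0: e_0 = (-2.67, -1.48);  n_0 = (-0.4848, +0.8746)
edge 3: e_3 = (+1.10, +2.02);  n_3 = (+0.8782, -0.4782)
∠(n_0, n_3) = 147.57°
δ = |180° − 147.57°| = 32.43°
32.43° ≤ 2α = 66.05°  →  valid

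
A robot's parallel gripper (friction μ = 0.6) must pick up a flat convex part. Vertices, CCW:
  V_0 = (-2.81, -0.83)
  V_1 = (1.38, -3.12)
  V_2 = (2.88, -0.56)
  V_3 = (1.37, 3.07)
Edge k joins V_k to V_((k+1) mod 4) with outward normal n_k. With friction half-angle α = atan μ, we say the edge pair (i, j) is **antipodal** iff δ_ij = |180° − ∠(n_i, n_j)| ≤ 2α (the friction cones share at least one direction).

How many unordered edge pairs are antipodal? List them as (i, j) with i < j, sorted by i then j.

count = 2; pairs: (0,2), (1,3)

α = atan 0.6 = 30.96°;  2α = 61.93°
n_0 = (-0.4796, -0.8775)
n_1 = (+0.8628, -0.5055)
n_2 = (+0.9233, +0.3841)
n_3 = (-0.6822, +0.7312)
  (0,1): δ = 91.71°  ·
  (0,2): δ = 38.76°  ✓
  (0,3): δ = 71.67°  ·
  (1,2): δ = 127.05°  ·
  (1,3): δ = 16.62°  ✓
  (2,3): δ = 69.57°  ·
antipodal pairs: 2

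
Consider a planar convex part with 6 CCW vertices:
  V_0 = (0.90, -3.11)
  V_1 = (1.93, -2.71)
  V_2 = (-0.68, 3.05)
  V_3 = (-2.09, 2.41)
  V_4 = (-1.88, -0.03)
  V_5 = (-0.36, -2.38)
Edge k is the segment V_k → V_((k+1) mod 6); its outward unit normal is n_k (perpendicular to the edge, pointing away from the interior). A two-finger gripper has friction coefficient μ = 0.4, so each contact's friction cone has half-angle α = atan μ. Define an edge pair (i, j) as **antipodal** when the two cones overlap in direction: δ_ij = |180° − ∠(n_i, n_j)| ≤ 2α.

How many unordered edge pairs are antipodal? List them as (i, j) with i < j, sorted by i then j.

count = 4; pairs: (0,2), (1,3), (1,4), (1,5)

α = atan 0.4 = 21.80°;  2α = 43.60°
n_0 = (+0.3620, -0.9322)
n_1 = (+0.9109, +0.4127)
n_2 = (-0.4133, +0.9106)
n_3 = (-0.9963, -0.0857)
n_4 = (-0.8397, -0.5431)
n_5 = (-0.5013, -0.8653)
  (0,1): δ = 86.85°  ·
  (0,2): δ = 3.19°  ✓
  (0,3): δ = 73.70°  ·
  (0,4): δ = 101.67°  ·
  (0,5): δ = 128.69°  ·
  (1,2): δ = 89.96°  ·
  (1,3): δ = 19.46°  ✓
  (1,4): δ = 8.52°  ✓
  (1,5): δ = 35.54°  ✓
  (2,3): δ = 109.49°  ·
  (2,4): δ = 81.52°  ·
  (2,5): δ = 54.50°  ·
  (3,4): δ = 152.02°  ·
  (3,5): δ = 125.01°  ·
  (4,5): δ = 152.98°  ·
antipodal pairs: 4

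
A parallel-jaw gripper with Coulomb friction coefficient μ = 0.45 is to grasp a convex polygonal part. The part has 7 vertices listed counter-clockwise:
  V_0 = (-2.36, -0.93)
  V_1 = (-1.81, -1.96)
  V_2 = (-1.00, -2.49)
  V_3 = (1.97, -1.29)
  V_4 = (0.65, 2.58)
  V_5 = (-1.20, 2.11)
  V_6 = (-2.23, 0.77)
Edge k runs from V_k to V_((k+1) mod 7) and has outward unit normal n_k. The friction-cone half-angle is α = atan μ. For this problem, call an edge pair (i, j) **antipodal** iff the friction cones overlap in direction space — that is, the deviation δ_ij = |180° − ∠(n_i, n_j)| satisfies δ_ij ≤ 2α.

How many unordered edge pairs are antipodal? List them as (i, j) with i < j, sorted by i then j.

α = atan 0.45 = 24.23°;  2α = 48.46°
n_0 = (-0.8821, -0.4710)
n_1 = (-0.5475, -0.8368)
n_2 = (+0.3746, -0.9272)
n_3 = (+0.9465, +0.3228)
n_4 = (-0.2462, +0.9692)
n_5 = (-0.7928, +0.6094)
n_6 = (-0.9971, +0.0762)
  (0,1): δ = 151.30°  ·
  (0,2): δ = 96.10°  ·
  (0,3): δ = 9.27°  ✓
  (0,4): δ = 76.15°  ·
  (0,5): δ = 114.35°  ·
  (0,6): δ = 147.53°  ·
  (1,2): δ = 124.80°  ·
  (1,3): δ = 37.97°  ✓
  (1,4): δ = 47.45°  ✓
  (1,5): δ = 85.65°  ·
  (1,6): δ = 118.82°  ·
  (2,3): δ = 93.17°  ·
  (2,4): δ = 7.75°  ✓
  (2,5): δ = 30.45°  ✓
  (2,6): δ = 63.63°  ·
  (3,4): δ = 94.58°  ·
  (3,5): δ = 56.38°  ·
  (3,6): δ = 23.21°  ✓
  (4,5): δ = 141.80°  ·
  (4,6): δ = 108.63°  ·
  (5,6): δ = 146.83°  ·
antipodal pairs: 6

count = 6; pairs: (0,3), (1,3), (1,4), (2,4), (2,5), (3,6)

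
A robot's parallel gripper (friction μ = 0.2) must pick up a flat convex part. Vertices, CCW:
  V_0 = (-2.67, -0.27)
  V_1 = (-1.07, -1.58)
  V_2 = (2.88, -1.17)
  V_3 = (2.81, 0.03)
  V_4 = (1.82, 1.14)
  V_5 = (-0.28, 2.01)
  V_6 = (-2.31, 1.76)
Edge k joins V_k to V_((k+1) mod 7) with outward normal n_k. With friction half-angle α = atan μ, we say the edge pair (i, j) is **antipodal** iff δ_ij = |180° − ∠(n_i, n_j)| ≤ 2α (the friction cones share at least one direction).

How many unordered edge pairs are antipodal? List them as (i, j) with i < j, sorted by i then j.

α = atan 0.2 = 11.31°;  2α = 22.62°
n_0 = (-0.6335, -0.7737)
n_1 = (+0.1032, -0.9947)
n_2 = (+0.9983, +0.0582)
n_3 = (+0.7463, +0.6656)
n_4 = (+0.3827, +0.9239)
n_5 = (-0.1222, +0.9925)
n_6 = (-0.9846, +0.1746)
  (0,1): δ = 134.77°  ·
  (0,2): δ = 47.35°  ·
  (0,3): δ = 8.96°  ✓
  (0,4): δ = 16.81°  ✓
  (0,5): δ = 46.33°  ·
  (0,6): δ = 119.25°  ·
  (1,2): δ = 92.59°  ·
  (1,3): δ = 54.20°  ·
  (1,4): δ = 28.43°  ·
  (1,5): δ = 1.09°  ✓
  (1,6): δ = 74.02°  ·
  (2,3): δ = 141.61°  ·
  (2,4): δ = 115.84°  ·
  (2,5): δ = 86.32°  ·
  (2,6): δ = 13.39°  ✓
  (3,4): δ = 154.23°  ·
  (3,5): δ = 124.71°  ·
  (3,6): δ = 51.79°  ·
  (4,5): δ = 150.48°  ·
  (4,6): δ = 77.55°  ·
  (5,6): δ = 107.08°  ·
antipodal pairs: 4

count = 4; pairs: (0,3), (0,4), (1,5), (2,6)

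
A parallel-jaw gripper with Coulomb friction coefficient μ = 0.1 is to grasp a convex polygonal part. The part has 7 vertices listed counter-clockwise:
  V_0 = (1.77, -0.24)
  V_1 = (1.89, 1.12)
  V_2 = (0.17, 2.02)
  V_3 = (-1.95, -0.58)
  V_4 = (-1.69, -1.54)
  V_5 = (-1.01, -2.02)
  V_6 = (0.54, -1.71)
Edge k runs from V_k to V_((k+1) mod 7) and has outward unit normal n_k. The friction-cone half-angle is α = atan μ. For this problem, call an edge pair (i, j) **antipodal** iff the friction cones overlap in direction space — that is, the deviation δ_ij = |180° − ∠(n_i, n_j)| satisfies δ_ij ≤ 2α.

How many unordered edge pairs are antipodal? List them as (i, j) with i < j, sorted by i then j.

α = atan 0.1 = 5.71°;  2α = 11.42°
n_0 = (+0.9961, -0.0879)
n_1 = (+0.4636, +0.8860)
n_2 = (-0.7750, +0.6319)
n_3 = (-0.9652, -0.2614)
n_4 = (-0.5767, -0.8170)
n_5 = (+0.1961, -0.9806)
n_6 = (+0.7669, -0.6417)
  (0,1): δ = 112.58°  ·
  (0,2): δ = 34.15°  ·
  (0,3): δ = 20.20°  ·
  (0,4): δ = 59.82°  ·
  (0,5): δ = 106.35°  ·
  (0,6): δ = 145.12°  ·
  (1,2): δ = 101.57°  ·
  (1,3): δ = 47.22°  ·
  (1,4): δ = 7.60°  ✓
  (1,5): δ = 38.93°  ·
  (1,6): δ = 77.70°  ·
  (2,3): δ = 125.65°  ·
  (2,4): δ = 86.02°  ·
  (2,5): δ = 39.50°  ·
  (2,6): δ = 0.73°  ✓
  (3,4): δ = 140.37°  ·
  (3,5): δ = 93.84°  ·
  (3,6): δ = 55.07°  ·
  (4,5): δ = 133.47°  ·
  (4,6): δ = 94.70°  ·
  (5,6): δ = 141.23°  ·
antipodal pairs: 2

count = 2; pairs: (1,4), (2,6)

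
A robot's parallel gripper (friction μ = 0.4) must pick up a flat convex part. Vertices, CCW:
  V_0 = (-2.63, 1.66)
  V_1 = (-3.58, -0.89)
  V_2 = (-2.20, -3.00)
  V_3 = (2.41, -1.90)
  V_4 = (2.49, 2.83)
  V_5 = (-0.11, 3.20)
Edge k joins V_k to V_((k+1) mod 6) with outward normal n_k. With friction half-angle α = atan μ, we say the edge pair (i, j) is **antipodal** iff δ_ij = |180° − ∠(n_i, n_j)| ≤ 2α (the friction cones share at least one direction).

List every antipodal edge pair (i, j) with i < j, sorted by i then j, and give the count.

count = 4; pairs: (0,3), (1,3), (2,4), (2,5)

α = atan 0.4 = 21.80°;  2α = 43.60°
n_0 = (-0.9371, +0.3491)
n_1 = (-0.8369, -0.5474)
n_2 = (+0.2321, -0.9727)
n_3 = (+0.9999, -0.0169)
n_4 = (+0.1409, +0.9900)
n_5 = (-0.5215, +0.8533)
  (0,1): δ = 126.38°  ·
  (0,2): δ = 56.15°  ·
  (0,3): δ = 19.46°  ✓
  (0,4): δ = 102.33°  ·
  (0,5): δ = 141.86°  ·
  (1,2): δ = 109.77°  ·
  (1,3): δ = 34.15°  ✓
  (1,4): δ = 48.71°  ·
  (1,5): δ = 88.24°  ·
  (2,3): δ = 104.39°  ·
  (2,4): δ = 21.52°  ✓
  (2,5): δ = 18.01°  ✓
  (3,4): δ = 97.13°  ·
  (3,5): δ = 57.60°  ·
  (4,5): δ = 140.47°  ·
antipodal pairs: 4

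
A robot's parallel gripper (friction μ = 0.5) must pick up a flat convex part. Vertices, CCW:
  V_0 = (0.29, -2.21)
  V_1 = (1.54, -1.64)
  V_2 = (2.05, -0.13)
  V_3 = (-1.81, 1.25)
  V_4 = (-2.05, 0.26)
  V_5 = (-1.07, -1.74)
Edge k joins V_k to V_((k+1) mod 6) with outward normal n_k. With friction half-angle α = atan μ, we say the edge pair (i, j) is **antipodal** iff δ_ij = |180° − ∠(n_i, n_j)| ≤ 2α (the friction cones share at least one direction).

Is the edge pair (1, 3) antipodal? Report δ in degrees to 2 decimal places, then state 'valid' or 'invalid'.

δ = 5.04°, valid

α = atan 0.5 = 26.57°;  2α = 53.13°
edge 1: e_1 = (+0.51, +1.51);  n_1 = (+0.9474, -0.3200)
edge 3: e_3 = (-0.24, -0.99);  n_3 = (-0.9719, +0.2356)
∠(n_1, n_3) = 174.96°
δ = |180° − 174.96°| = 5.04°
5.04° ≤ 2α = 53.13°  →  valid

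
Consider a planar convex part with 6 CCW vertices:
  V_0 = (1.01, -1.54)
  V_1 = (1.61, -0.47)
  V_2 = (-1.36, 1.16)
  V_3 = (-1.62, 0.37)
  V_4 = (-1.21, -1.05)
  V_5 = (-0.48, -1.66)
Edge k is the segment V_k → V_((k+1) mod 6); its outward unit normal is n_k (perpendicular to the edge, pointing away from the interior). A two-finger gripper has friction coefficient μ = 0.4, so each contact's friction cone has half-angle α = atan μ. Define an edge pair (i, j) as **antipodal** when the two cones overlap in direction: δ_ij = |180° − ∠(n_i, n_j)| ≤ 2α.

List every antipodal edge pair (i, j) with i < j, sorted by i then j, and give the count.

count = 3; pairs: (0,2), (1,4), (1,5)

α = atan 0.4 = 21.80°;  2α = 43.60°
n_0 = (+0.8722, -0.4891)
n_1 = (+0.4811, +0.8767)
n_2 = (-0.9499, +0.3126)
n_3 = (-0.9608, -0.2774)
n_4 = (-0.6412, -0.7674)
n_5 = (+0.0803, -0.9968)
  (0,1): δ = 89.48°  ·
  (0,2): δ = 11.06°  ✓
  (0,3): δ = 45.39°  ·
  (0,4): δ = 79.40°  ·
  (0,5): δ = 123.89°  ·
  (1,2): δ = 79.46°  ·
  (1,3): δ = 45.14°  ·
  (1,4): δ = 11.12°  ✓
  (1,5): δ = 33.36°  ✓
  (2,3): δ = 145.68°  ·
  (2,4): δ = 111.67°  ·
  (2,5): δ = 67.18°  ·
  (3,4): δ = 145.99°  ·
  (3,5): δ = 101.50°  ·
  (4,5): δ = 135.51°  ·
antipodal pairs: 3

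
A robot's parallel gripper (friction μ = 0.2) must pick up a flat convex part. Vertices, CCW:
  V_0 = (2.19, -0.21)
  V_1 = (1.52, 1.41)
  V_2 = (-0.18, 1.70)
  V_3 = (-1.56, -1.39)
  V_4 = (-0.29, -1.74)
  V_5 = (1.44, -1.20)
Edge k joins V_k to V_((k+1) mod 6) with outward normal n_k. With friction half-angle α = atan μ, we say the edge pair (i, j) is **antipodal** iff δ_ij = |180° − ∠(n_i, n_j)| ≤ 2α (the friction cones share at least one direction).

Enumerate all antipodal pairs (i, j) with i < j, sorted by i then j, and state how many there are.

α = atan 0.2 = 11.31°;  2α = 22.62°
n_0 = (+0.9241, +0.3822)
n_1 = (+0.1682, +0.9858)
n_2 = (-0.9131, +0.4078)
n_3 = (-0.2657, -0.9641)
n_4 = (+0.2980, -0.9546)
n_5 = (+0.7971, -0.6039)
  (0,1): δ = 122.15°  ·
  (0,2): δ = 46.53°  ·
  (0,3): δ = 52.12°  ·
  (0,4): δ = 84.87°  ·
  (0,5): δ = 120.38°  ·
  (1,2): δ = 104.38°  ·
  (1,3): δ = 5.73°  ✓
  (1,4): δ = 27.02°  ·
  (1,5): δ = 62.53°  ·
  (2,3): δ = 81.34°  ·
  (2,4): δ = 48.60°  ·
  (2,5): δ = 13.08°  ✓
  (3,4): δ = 147.26°  ·
  (3,5): δ = 111.74°  ·
  (4,5): δ = 144.48°  ·
antipodal pairs: 2

count = 2; pairs: (1,3), (2,5)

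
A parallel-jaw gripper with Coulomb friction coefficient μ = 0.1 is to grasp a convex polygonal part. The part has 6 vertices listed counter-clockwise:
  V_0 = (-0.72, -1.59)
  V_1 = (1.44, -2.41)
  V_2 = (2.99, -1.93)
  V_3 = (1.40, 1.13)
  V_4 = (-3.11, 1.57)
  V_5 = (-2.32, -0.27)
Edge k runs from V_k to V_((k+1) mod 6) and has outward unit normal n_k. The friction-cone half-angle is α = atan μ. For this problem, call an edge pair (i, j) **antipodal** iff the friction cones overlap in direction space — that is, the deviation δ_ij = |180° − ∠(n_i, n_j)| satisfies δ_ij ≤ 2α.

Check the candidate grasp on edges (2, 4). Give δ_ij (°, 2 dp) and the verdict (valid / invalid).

α = atan 0.1 = 5.71°;  2α = 11.42°
edge 2: e_2 = (-1.59, +3.06);  n_2 = (+0.8874, +0.4611)
edge 4: e_4 = (+0.79, -1.84);  n_4 = (-0.9189, -0.3945)
∠(n_2, n_4) = 175.78°
δ = |180° − 175.78°| = 4.22°
4.22° ≤ 2α = 11.42°  →  valid

δ = 4.22°, valid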